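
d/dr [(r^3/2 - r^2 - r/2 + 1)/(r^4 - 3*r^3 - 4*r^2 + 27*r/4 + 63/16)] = 8*(-16*r^6 + 64*r^5 - 112*r^4 - 8*r^3 + 197*r^2 + 4*r - 279)/(256*r^8 - 1536*r^7 + 256*r^6 + 9600*r^5 - 4256*r^4 - 19872*r^3 + 3600*r^2 + 13608*r + 3969)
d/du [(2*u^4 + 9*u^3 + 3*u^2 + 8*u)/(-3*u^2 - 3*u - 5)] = (-12*u^5 - 45*u^4 - 94*u^3 - 120*u^2 - 30*u - 40)/(9*u^4 + 18*u^3 + 39*u^2 + 30*u + 25)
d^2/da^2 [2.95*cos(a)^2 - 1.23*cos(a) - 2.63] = 1.23*cos(a) - 5.9*cos(2*a)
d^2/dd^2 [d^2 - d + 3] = 2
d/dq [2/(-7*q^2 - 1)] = 28*q/(7*q^2 + 1)^2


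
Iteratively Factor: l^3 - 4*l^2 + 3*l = (l - 3)*(l^2 - l) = l*(l - 3)*(l - 1)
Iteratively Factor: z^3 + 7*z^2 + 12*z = (z + 4)*(z^2 + 3*z) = z*(z + 4)*(z + 3)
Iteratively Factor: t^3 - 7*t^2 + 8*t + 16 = (t + 1)*(t^2 - 8*t + 16) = (t - 4)*(t + 1)*(t - 4)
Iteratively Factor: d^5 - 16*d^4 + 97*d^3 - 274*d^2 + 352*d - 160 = (d - 2)*(d^4 - 14*d^3 + 69*d^2 - 136*d + 80) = (d - 5)*(d - 2)*(d^3 - 9*d^2 + 24*d - 16) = (d - 5)*(d - 2)*(d - 1)*(d^2 - 8*d + 16) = (d - 5)*(d - 4)*(d - 2)*(d - 1)*(d - 4)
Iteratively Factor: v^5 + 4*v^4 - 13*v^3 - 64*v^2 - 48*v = (v - 4)*(v^4 + 8*v^3 + 19*v^2 + 12*v) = v*(v - 4)*(v^3 + 8*v^2 + 19*v + 12) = v*(v - 4)*(v + 1)*(v^2 + 7*v + 12) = v*(v - 4)*(v + 1)*(v + 3)*(v + 4)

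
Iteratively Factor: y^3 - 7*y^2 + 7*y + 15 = (y - 5)*(y^2 - 2*y - 3) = (y - 5)*(y + 1)*(y - 3)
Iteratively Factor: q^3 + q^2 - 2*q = (q - 1)*(q^2 + 2*q) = q*(q - 1)*(q + 2)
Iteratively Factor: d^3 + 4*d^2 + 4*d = (d + 2)*(d^2 + 2*d) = (d + 2)^2*(d)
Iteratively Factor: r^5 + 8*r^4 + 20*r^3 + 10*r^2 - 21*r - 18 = (r + 2)*(r^4 + 6*r^3 + 8*r^2 - 6*r - 9) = (r - 1)*(r + 2)*(r^3 + 7*r^2 + 15*r + 9) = (r - 1)*(r + 2)*(r + 3)*(r^2 + 4*r + 3) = (r - 1)*(r + 2)*(r + 3)^2*(r + 1)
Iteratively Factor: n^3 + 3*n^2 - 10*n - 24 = (n + 2)*(n^2 + n - 12) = (n + 2)*(n + 4)*(n - 3)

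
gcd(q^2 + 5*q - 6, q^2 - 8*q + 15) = 1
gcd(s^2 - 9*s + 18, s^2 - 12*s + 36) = s - 6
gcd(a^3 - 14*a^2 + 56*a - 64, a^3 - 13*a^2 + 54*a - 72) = a - 4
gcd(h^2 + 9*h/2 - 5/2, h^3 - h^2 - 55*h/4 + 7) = h - 1/2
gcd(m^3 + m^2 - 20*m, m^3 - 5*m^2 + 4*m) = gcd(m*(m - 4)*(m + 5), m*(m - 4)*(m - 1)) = m^2 - 4*m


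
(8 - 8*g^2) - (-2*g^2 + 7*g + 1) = -6*g^2 - 7*g + 7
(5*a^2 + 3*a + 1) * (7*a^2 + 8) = 35*a^4 + 21*a^3 + 47*a^2 + 24*a + 8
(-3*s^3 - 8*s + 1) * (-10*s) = 30*s^4 + 80*s^2 - 10*s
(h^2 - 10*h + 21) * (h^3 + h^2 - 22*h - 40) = h^5 - 9*h^4 - 11*h^3 + 201*h^2 - 62*h - 840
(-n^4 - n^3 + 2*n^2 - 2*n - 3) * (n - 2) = -n^5 + n^4 + 4*n^3 - 6*n^2 + n + 6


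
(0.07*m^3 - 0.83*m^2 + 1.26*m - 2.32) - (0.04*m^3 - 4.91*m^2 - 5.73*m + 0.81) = 0.03*m^3 + 4.08*m^2 + 6.99*m - 3.13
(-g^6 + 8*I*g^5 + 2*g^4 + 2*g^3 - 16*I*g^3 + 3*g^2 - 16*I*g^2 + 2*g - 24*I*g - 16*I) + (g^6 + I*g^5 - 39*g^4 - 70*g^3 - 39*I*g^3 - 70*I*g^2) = 9*I*g^5 - 37*g^4 - 68*g^3 - 55*I*g^3 + 3*g^2 - 86*I*g^2 + 2*g - 24*I*g - 16*I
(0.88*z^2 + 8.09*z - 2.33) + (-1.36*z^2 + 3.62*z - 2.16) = -0.48*z^2 + 11.71*z - 4.49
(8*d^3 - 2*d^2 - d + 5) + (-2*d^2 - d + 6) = 8*d^3 - 4*d^2 - 2*d + 11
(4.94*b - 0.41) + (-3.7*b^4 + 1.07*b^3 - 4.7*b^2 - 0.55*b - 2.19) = -3.7*b^4 + 1.07*b^3 - 4.7*b^2 + 4.39*b - 2.6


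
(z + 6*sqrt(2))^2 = z^2 + 12*sqrt(2)*z + 72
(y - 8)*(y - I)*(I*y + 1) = I*y^3 + 2*y^2 - 8*I*y^2 - 16*y - I*y + 8*I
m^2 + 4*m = m*(m + 4)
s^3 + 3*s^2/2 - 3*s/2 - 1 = (s - 1)*(s + 1/2)*(s + 2)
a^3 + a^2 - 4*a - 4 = (a - 2)*(a + 1)*(a + 2)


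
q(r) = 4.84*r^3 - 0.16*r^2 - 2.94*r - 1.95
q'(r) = 14.52*r^2 - 0.32*r - 2.94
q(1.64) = 14.15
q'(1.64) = 35.59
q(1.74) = 17.95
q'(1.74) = 40.46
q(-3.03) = -129.15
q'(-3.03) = 131.34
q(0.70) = -2.43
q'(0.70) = 3.95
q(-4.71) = -497.37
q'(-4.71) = 320.68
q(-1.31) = -9.25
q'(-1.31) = 22.40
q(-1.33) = -9.71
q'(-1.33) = 23.17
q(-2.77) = -97.90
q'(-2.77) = 109.36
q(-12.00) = -8353.23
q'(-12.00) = 2091.78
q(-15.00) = -16328.85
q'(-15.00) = 3268.86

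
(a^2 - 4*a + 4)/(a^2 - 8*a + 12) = (a - 2)/(a - 6)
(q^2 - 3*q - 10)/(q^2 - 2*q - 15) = (q + 2)/(q + 3)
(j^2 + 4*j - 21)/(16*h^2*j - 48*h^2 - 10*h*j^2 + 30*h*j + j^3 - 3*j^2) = (j + 7)/(16*h^2 - 10*h*j + j^2)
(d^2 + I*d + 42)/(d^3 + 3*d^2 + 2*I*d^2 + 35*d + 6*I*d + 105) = (d - 6*I)/(d^2 + d*(3 - 5*I) - 15*I)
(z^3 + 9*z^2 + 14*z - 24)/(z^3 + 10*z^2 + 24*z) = (z - 1)/z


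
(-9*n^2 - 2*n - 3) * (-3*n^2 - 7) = 27*n^4 + 6*n^3 + 72*n^2 + 14*n + 21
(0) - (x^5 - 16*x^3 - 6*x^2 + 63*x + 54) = -x^5 + 16*x^3 + 6*x^2 - 63*x - 54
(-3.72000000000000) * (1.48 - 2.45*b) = 9.114*b - 5.5056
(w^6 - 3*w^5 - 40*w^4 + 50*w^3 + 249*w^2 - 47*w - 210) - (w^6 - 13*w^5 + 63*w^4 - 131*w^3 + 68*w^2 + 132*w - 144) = 10*w^5 - 103*w^4 + 181*w^3 + 181*w^2 - 179*w - 66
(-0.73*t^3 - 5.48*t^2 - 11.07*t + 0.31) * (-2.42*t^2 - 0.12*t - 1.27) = 1.7666*t^5 + 13.3492*t^4 + 28.3741*t^3 + 7.5378*t^2 + 14.0217*t - 0.3937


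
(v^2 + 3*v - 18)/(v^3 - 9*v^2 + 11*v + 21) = (v + 6)/(v^2 - 6*v - 7)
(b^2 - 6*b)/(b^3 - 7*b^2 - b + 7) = b*(b - 6)/(b^3 - 7*b^2 - b + 7)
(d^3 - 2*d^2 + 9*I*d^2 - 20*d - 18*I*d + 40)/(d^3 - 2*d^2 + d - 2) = (d^2 + 9*I*d - 20)/(d^2 + 1)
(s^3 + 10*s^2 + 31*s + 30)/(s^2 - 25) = (s^2 + 5*s + 6)/(s - 5)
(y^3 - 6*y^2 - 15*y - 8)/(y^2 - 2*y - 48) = (y^2 + 2*y + 1)/(y + 6)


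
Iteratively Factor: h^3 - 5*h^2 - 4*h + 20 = (h - 5)*(h^2 - 4) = (h - 5)*(h - 2)*(h + 2)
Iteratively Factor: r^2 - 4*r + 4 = (r - 2)*(r - 2)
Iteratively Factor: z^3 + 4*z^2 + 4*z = (z)*(z^2 + 4*z + 4) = z*(z + 2)*(z + 2)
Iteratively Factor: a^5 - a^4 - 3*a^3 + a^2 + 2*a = (a - 1)*(a^4 - 3*a^2 - 2*a) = (a - 2)*(a - 1)*(a^3 + 2*a^2 + a) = a*(a - 2)*(a - 1)*(a^2 + 2*a + 1) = a*(a - 2)*(a - 1)*(a + 1)*(a + 1)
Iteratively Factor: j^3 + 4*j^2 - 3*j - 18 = (j + 3)*(j^2 + j - 6) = (j - 2)*(j + 3)*(j + 3)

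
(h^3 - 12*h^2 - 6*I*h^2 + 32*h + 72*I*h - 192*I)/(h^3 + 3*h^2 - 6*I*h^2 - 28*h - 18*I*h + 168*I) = (h - 8)/(h + 7)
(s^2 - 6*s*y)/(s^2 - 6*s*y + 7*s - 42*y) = s/(s + 7)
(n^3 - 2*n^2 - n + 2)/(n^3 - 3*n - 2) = (n - 1)/(n + 1)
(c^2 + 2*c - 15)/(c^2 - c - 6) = (c + 5)/(c + 2)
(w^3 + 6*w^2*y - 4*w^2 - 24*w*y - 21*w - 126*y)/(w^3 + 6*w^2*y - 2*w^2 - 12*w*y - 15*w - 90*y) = (w - 7)/(w - 5)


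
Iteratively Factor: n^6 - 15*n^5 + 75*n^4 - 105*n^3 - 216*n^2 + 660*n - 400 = (n - 5)*(n^5 - 10*n^4 + 25*n^3 + 20*n^2 - 116*n + 80) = (n - 5)*(n - 4)*(n^4 - 6*n^3 + n^2 + 24*n - 20) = (n - 5)*(n - 4)*(n + 2)*(n^3 - 8*n^2 + 17*n - 10) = (n - 5)^2*(n - 4)*(n + 2)*(n^2 - 3*n + 2) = (n - 5)^2*(n - 4)*(n - 2)*(n + 2)*(n - 1)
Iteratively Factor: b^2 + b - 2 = (b - 1)*(b + 2)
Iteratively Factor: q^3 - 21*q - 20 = (q - 5)*(q^2 + 5*q + 4) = (q - 5)*(q + 1)*(q + 4)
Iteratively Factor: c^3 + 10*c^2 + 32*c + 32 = (c + 4)*(c^2 + 6*c + 8) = (c + 2)*(c + 4)*(c + 4)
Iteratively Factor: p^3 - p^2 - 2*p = (p - 2)*(p^2 + p) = p*(p - 2)*(p + 1)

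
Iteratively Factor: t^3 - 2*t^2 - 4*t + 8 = (t + 2)*(t^2 - 4*t + 4) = (t - 2)*(t + 2)*(t - 2)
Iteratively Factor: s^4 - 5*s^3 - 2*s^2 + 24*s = (s + 2)*(s^3 - 7*s^2 + 12*s) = s*(s + 2)*(s^2 - 7*s + 12) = s*(s - 4)*(s + 2)*(s - 3)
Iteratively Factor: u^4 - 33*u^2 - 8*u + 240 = (u - 5)*(u^3 + 5*u^2 - 8*u - 48) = (u - 5)*(u + 4)*(u^2 + u - 12) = (u - 5)*(u - 3)*(u + 4)*(u + 4)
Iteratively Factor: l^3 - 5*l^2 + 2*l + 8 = (l - 4)*(l^2 - l - 2) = (l - 4)*(l - 2)*(l + 1)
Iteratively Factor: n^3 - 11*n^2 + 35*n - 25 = (n - 5)*(n^2 - 6*n + 5) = (n - 5)*(n - 1)*(n - 5)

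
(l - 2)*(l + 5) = l^2 + 3*l - 10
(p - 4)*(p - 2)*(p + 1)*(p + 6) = p^4 + p^3 - 28*p^2 + 20*p + 48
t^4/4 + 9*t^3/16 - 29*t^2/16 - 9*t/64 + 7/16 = (t/4 + 1)*(t - 7/4)*(t - 1/2)*(t + 1/2)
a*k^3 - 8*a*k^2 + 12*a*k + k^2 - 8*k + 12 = (k - 6)*(k - 2)*(a*k + 1)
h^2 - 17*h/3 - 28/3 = (h - 7)*(h + 4/3)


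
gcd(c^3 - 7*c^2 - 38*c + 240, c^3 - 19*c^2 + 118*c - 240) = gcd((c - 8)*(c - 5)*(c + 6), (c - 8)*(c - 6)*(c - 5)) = c^2 - 13*c + 40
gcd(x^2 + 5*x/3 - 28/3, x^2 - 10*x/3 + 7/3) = x - 7/3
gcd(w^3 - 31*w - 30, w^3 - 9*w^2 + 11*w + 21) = w + 1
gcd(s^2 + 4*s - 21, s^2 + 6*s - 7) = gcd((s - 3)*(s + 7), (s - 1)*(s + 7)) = s + 7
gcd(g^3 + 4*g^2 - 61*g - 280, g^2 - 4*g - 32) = g - 8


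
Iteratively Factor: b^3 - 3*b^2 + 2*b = (b - 2)*(b^2 - b) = (b - 2)*(b - 1)*(b)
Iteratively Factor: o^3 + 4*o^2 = (o)*(o^2 + 4*o) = o^2*(o + 4)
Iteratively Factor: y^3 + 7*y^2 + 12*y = (y + 4)*(y^2 + 3*y) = y*(y + 4)*(y + 3)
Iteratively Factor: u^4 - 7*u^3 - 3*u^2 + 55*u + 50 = (u - 5)*(u^3 - 2*u^2 - 13*u - 10) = (u - 5)*(u + 1)*(u^2 - 3*u - 10) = (u - 5)*(u + 1)*(u + 2)*(u - 5)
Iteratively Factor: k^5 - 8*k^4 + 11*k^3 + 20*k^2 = (k - 4)*(k^4 - 4*k^3 - 5*k^2) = k*(k - 4)*(k^3 - 4*k^2 - 5*k) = k^2*(k - 4)*(k^2 - 4*k - 5) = k^2*(k - 4)*(k + 1)*(k - 5)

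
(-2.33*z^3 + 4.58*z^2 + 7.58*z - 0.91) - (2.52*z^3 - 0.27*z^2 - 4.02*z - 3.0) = -4.85*z^3 + 4.85*z^2 + 11.6*z + 2.09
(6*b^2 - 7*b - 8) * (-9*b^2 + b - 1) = -54*b^4 + 69*b^3 + 59*b^2 - b + 8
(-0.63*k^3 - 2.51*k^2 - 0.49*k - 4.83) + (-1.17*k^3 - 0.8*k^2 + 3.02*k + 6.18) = -1.8*k^3 - 3.31*k^2 + 2.53*k + 1.35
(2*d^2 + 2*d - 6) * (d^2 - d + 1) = 2*d^4 - 6*d^2 + 8*d - 6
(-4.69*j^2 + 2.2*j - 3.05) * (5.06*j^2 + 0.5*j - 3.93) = -23.7314*j^4 + 8.787*j^3 + 4.0987*j^2 - 10.171*j + 11.9865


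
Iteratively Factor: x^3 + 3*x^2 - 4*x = (x)*(x^2 + 3*x - 4) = x*(x + 4)*(x - 1)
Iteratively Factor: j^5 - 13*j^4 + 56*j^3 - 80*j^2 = (j - 4)*(j^4 - 9*j^3 + 20*j^2) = (j - 4)^2*(j^3 - 5*j^2) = (j - 5)*(j - 4)^2*(j^2) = j*(j - 5)*(j - 4)^2*(j)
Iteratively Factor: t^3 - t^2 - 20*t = (t + 4)*(t^2 - 5*t) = (t - 5)*(t + 4)*(t)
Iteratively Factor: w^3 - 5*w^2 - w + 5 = (w - 1)*(w^2 - 4*w - 5) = (w - 1)*(w + 1)*(w - 5)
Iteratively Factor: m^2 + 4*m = (m)*(m + 4)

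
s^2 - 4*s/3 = s*(s - 4/3)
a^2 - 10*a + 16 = (a - 8)*(a - 2)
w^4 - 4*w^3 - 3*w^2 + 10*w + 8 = (w - 4)*(w - 2)*(w + 1)^2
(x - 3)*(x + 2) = x^2 - x - 6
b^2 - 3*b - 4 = (b - 4)*(b + 1)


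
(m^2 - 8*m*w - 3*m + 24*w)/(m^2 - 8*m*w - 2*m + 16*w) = (m - 3)/(m - 2)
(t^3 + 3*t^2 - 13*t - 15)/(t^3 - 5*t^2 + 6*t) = (t^2 + 6*t + 5)/(t*(t - 2))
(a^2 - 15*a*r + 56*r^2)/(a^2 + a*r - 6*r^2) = (a^2 - 15*a*r + 56*r^2)/(a^2 + a*r - 6*r^2)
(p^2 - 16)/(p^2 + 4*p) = (p - 4)/p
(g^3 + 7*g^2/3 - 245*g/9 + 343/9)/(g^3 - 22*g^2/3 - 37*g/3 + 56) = (3*g^2 + 14*g - 49)/(3*(g^2 - 5*g - 24))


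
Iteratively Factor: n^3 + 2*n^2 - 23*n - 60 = (n + 4)*(n^2 - 2*n - 15) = (n - 5)*(n + 4)*(n + 3)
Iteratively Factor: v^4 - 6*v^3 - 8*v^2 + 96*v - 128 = (v - 4)*(v^3 - 2*v^2 - 16*v + 32) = (v - 4)^2*(v^2 + 2*v - 8) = (v - 4)^2*(v + 4)*(v - 2)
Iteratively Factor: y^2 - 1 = (y - 1)*(y + 1)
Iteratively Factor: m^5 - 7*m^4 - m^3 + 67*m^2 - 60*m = (m - 5)*(m^4 - 2*m^3 - 11*m^2 + 12*m) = (m - 5)*(m - 4)*(m^3 + 2*m^2 - 3*m) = (m - 5)*(m - 4)*(m + 3)*(m^2 - m) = m*(m - 5)*(m - 4)*(m + 3)*(m - 1)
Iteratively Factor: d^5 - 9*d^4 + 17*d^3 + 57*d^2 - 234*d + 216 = (d - 3)*(d^4 - 6*d^3 - d^2 + 54*d - 72) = (d - 3)^2*(d^3 - 3*d^2 - 10*d + 24) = (d - 3)^2*(d + 3)*(d^2 - 6*d + 8) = (d - 4)*(d - 3)^2*(d + 3)*(d - 2)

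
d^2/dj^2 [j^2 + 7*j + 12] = 2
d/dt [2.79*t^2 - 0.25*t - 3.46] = 5.58*t - 0.25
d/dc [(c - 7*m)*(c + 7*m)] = 2*c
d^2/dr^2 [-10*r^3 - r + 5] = -60*r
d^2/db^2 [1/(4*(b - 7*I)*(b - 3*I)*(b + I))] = (3*b^4 - 36*I*b^3 - 138*b^2 + 180*I*b + 155)/(b^9 - 27*I*b^8 - 276*b^7 + 1260*I*b^6 + 1902*b^5 + 3222*I*b^4 + 9820*b^3 + 4284*I*b^2 + 14553*b + 9261*I)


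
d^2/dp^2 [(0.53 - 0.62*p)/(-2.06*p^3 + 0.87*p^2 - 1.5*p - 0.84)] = (15.786192*p^5 - 33.65628*p^4 + 12.304812*p^3 - 25.107318*p^2 + 12.371148*p - 4.722048)/(8.741816*p^9 - 11.075796*p^8 + 23.773842*p^7 - 6.094431*p^6 + 8.278362*p^5 + 11.608488*p^4 + 1.158408*p^3 + 3.828384*p^2 + 3.1752*p + 0.592704)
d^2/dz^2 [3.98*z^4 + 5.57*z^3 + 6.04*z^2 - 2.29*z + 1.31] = 47.76*z^2 + 33.42*z + 12.08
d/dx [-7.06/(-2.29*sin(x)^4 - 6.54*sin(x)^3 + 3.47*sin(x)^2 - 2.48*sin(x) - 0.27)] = (-64.6696*sin(x)^3 - 138.5172*sin(x)^2 + 48.9964*sin(x) - 17.5088)*cos(x)/(2.29*sin(x)^4 + 6.54*sin(x)^3 - 3.47*sin(x)^2 + 2.48*sin(x) + 0.27)^2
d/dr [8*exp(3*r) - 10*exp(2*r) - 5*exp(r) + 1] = (24*exp(2*r) - 20*exp(r) - 5)*exp(r)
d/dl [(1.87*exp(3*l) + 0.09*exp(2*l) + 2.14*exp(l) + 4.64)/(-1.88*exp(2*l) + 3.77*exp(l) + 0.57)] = (-3.5156*exp(4*l) + 14.0998*exp(3*l) + 7.5602*exp(2*l) + 17.549*exp(l) - 16.273)*exp(l)/(3.5344*exp(4*l) - 14.1752*exp(3*l) + 12.0697*exp(2*l) + 4.2978*exp(l) + 0.3249)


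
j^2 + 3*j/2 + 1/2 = (j + 1/2)*(j + 1)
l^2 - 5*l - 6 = (l - 6)*(l + 1)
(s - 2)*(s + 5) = s^2 + 3*s - 10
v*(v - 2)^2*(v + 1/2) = v^4 - 7*v^3/2 + 2*v^2 + 2*v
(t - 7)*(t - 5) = t^2 - 12*t + 35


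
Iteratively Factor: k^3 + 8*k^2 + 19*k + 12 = (k + 3)*(k^2 + 5*k + 4) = (k + 1)*(k + 3)*(k + 4)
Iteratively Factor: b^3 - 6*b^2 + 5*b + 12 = (b + 1)*(b^2 - 7*b + 12) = (b - 3)*(b + 1)*(b - 4)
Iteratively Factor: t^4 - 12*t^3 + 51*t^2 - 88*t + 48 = (t - 4)*(t^3 - 8*t^2 + 19*t - 12) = (t - 4)*(t - 1)*(t^2 - 7*t + 12) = (t - 4)*(t - 3)*(t - 1)*(t - 4)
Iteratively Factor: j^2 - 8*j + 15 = (j - 3)*(j - 5)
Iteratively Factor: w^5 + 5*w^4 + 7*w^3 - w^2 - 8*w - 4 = (w + 1)*(w^4 + 4*w^3 + 3*w^2 - 4*w - 4) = (w - 1)*(w + 1)*(w^3 + 5*w^2 + 8*w + 4) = (w - 1)*(w + 1)*(w + 2)*(w^2 + 3*w + 2) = (w - 1)*(w + 1)^2*(w + 2)*(w + 2)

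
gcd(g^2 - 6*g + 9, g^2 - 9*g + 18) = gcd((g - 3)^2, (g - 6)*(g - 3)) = g - 3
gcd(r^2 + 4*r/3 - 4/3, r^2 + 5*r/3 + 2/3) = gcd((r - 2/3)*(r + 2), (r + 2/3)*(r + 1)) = 1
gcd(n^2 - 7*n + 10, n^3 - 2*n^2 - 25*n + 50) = n^2 - 7*n + 10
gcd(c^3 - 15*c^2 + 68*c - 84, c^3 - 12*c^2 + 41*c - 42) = c^2 - 9*c + 14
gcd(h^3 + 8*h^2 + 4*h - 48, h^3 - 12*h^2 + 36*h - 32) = h - 2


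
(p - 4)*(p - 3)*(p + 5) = p^3 - 2*p^2 - 23*p + 60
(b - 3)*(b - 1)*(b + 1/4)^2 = b^4 - 7*b^3/2 + 17*b^2/16 + 5*b/4 + 3/16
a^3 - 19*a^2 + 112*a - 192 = (a - 8)^2*(a - 3)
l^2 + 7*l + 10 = (l + 2)*(l + 5)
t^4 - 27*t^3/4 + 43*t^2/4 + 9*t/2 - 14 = (t - 4)*(t - 2)*(t - 7/4)*(t + 1)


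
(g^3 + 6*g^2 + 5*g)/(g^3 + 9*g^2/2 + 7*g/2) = 2*(g + 5)/(2*g + 7)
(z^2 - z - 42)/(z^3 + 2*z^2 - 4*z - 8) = (z^2 - z - 42)/(z^3 + 2*z^2 - 4*z - 8)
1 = 1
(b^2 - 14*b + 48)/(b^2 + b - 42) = (b - 8)/(b + 7)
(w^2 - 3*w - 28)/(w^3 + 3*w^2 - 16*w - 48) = (w - 7)/(w^2 - w - 12)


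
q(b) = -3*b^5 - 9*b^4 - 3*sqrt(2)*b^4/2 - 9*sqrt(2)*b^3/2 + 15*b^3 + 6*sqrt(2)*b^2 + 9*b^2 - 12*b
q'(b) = -15*b^4 - 36*b^3 - 6*sqrt(2)*b^3 - 27*sqrt(2)*b^2/2 + 45*b^2 + 12*sqrt(2)*b + 18*b - 12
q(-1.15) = 10.37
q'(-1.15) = 23.47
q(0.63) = -0.51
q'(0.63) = 6.83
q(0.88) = 0.61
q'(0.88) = -0.47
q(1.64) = -50.60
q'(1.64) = -189.70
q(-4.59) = 763.99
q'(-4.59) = -1982.81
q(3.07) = -1428.17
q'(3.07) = -2280.05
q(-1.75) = -26.80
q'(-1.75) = 103.87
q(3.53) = -2815.81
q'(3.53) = -3851.60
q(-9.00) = 99408.65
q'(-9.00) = -64213.41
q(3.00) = -1275.29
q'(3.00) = -2090.02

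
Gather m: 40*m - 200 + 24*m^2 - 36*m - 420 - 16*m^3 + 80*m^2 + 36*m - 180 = -16*m^3 + 104*m^2 + 40*m - 800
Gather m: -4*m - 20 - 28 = -4*m - 48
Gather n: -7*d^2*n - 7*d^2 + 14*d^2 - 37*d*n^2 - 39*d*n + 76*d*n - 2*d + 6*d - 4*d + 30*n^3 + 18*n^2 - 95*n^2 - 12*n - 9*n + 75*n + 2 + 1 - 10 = 7*d^2 + 30*n^3 + n^2*(-37*d - 77) + n*(-7*d^2 + 37*d + 54) - 7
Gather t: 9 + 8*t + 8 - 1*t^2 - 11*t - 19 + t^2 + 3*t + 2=0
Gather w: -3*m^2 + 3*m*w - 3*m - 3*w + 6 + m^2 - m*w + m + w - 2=-2*m^2 - 2*m + w*(2*m - 2) + 4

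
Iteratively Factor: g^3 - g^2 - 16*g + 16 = (g - 4)*(g^2 + 3*g - 4) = (g - 4)*(g + 4)*(g - 1)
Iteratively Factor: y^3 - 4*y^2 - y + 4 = (y - 4)*(y^2 - 1) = (y - 4)*(y - 1)*(y + 1)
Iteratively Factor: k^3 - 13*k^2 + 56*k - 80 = (k - 4)*(k^2 - 9*k + 20) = (k - 4)^2*(k - 5)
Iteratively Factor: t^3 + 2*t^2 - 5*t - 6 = (t + 1)*(t^2 + t - 6) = (t + 1)*(t + 3)*(t - 2)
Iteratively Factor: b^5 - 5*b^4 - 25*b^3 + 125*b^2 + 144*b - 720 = (b - 4)*(b^4 - b^3 - 29*b^2 + 9*b + 180) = (b - 4)*(b + 4)*(b^3 - 5*b^2 - 9*b + 45) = (b - 4)*(b - 3)*(b + 4)*(b^2 - 2*b - 15) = (b - 4)*(b - 3)*(b + 3)*(b + 4)*(b - 5)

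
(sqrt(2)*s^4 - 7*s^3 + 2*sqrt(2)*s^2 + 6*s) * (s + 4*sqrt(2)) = sqrt(2)*s^5 + s^4 - 26*sqrt(2)*s^3 + 22*s^2 + 24*sqrt(2)*s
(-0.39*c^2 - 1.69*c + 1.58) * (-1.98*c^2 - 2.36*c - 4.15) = 0.7722*c^4 + 4.2666*c^3 + 2.4785*c^2 + 3.2847*c - 6.557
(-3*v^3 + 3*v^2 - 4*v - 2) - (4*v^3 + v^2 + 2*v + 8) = -7*v^3 + 2*v^2 - 6*v - 10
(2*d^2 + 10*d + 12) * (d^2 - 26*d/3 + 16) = 2*d^4 - 22*d^3/3 - 128*d^2/3 + 56*d + 192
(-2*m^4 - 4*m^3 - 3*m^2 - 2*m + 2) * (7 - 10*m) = 20*m^5 + 26*m^4 + 2*m^3 - m^2 - 34*m + 14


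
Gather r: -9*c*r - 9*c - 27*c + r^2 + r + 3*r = -36*c + r^2 + r*(4 - 9*c)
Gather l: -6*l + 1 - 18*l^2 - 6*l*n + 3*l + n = -18*l^2 + l*(-6*n - 3) + n + 1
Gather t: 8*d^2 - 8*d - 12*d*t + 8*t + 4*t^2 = 8*d^2 - 8*d + 4*t^2 + t*(8 - 12*d)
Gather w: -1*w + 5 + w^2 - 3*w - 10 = w^2 - 4*w - 5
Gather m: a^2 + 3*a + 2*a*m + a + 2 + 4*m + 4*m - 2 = a^2 + 4*a + m*(2*a + 8)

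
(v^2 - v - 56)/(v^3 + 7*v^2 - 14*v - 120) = (v^2 - v - 56)/(v^3 + 7*v^2 - 14*v - 120)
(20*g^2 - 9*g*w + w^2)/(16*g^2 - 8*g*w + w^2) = (-5*g + w)/(-4*g + w)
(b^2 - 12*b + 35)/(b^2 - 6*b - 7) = (b - 5)/(b + 1)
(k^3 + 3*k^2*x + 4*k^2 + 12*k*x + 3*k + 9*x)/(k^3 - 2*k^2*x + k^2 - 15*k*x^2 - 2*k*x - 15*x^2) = (-k - 3)/(-k + 5*x)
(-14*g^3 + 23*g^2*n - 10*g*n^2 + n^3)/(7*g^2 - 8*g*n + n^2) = -2*g + n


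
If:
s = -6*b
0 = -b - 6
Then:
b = -6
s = 36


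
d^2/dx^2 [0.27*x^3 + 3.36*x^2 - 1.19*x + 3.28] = 1.62*x + 6.72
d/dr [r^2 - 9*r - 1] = 2*r - 9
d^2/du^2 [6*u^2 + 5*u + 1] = 12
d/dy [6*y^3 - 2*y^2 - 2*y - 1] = 18*y^2 - 4*y - 2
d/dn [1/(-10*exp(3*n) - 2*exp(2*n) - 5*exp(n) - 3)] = (30*exp(2*n) + 4*exp(n) + 5)*exp(n)/(10*exp(3*n) + 2*exp(2*n) + 5*exp(n) + 3)^2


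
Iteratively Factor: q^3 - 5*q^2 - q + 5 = (q + 1)*(q^2 - 6*q + 5) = (q - 1)*(q + 1)*(q - 5)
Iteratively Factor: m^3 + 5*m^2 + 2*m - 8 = (m + 2)*(m^2 + 3*m - 4) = (m + 2)*(m + 4)*(m - 1)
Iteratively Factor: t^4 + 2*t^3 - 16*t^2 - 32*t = (t - 4)*(t^3 + 6*t^2 + 8*t) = (t - 4)*(t + 4)*(t^2 + 2*t) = (t - 4)*(t + 2)*(t + 4)*(t)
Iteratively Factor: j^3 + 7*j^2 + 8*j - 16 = (j + 4)*(j^2 + 3*j - 4) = (j - 1)*(j + 4)*(j + 4)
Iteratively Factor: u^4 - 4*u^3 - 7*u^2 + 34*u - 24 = (u - 4)*(u^3 - 7*u + 6) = (u - 4)*(u - 2)*(u^2 + 2*u - 3) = (u - 4)*(u - 2)*(u - 1)*(u + 3)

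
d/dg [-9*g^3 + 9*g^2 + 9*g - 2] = -27*g^2 + 18*g + 9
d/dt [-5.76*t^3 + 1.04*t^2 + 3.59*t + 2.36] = -17.28*t^2 + 2.08*t + 3.59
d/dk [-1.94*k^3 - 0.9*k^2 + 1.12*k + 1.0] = -5.82*k^2 - 1.8*k + 1.12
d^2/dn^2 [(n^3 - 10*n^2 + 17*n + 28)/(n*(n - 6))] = 14*(-n^3 + 12*n^2 - 72*n + 144)/(n^3*(n^3 - 18*n^2 + 108*n - 216))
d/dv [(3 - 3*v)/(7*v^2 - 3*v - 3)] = 3*(7*v^2 - 14*v + 6)/(49*v^4 - 42*v^3 - 33*v^2 + 18*v + 9)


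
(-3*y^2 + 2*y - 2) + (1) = -3*y^2 + 2*y - 1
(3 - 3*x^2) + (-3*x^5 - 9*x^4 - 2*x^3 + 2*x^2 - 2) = -3*x^5 - 9*x^4 - 2*x^3 - x^2 + 1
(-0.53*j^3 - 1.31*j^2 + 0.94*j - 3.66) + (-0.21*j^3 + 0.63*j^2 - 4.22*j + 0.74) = -0.74*j^3 - 0.68*j^2 - 3.28*j - 2.92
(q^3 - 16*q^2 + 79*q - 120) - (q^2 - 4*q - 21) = q^3 - 17*q^2 + 83*q - 99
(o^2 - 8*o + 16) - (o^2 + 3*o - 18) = 34 - 11*o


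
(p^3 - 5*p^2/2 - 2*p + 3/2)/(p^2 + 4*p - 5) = (2*p^3 - 5*p^2 - 4*p + 3)/(2*(p^2 + 4*p - 5))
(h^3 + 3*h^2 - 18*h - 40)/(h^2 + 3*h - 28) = (h^2 + 7*h + 10)/(h + 7)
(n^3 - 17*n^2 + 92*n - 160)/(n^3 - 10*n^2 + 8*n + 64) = (n - 5)/(n + 2)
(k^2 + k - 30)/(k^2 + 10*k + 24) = (k - 5)/(k + 4)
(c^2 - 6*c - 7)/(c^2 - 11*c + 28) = (c + 1)/(c - 4)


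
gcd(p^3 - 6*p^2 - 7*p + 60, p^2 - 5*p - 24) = p + 3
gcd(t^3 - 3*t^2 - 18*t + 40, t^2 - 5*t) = t - 5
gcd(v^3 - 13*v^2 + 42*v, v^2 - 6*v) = v^2 - 6*v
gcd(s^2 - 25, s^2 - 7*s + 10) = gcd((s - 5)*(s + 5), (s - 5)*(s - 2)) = s - 5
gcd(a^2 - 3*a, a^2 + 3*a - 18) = a - 3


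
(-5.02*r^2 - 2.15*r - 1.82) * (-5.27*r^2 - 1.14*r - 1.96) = 26.4554*r^4 + 17.0533*r^3 + 21.8816*r^2 + 6.2888*r + 3.5672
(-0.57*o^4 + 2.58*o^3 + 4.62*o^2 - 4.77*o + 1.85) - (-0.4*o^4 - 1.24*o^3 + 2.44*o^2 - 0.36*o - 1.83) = -0.17*o^4 + 3.82*o^3 + 2.18*o^2 - 4.41*o + 3.68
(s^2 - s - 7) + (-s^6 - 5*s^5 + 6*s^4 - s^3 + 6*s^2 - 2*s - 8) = -s^6 - 5*s^5 + 6*s^4 - s^3 + 7*s^2 - 3*s - 15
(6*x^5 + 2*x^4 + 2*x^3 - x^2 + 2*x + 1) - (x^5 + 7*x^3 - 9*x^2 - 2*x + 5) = 5*x^5 + 2*x^4 - 5*x^3 + 8*x^2 + 4*x - 4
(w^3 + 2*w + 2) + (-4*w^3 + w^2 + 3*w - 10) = -3*w^3 + w^2 + 5*w - 8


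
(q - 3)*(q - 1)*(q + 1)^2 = q^4 - 2*q^3 - 4*q^2 + 2*q + 3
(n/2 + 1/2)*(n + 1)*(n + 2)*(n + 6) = n^4/2 + 5*n^3 + 29*n^2/2 + 16*n + 6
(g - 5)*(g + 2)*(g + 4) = g^3 + g^2 - 22*g - 40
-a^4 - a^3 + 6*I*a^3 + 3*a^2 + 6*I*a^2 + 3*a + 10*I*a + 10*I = (a - 5*I)*(a - 2*I)*(-I*a + 1)*(-I*a - I)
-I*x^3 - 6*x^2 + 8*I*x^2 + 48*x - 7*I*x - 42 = (x - 7)*(x - 6*I)*(-I*x + I)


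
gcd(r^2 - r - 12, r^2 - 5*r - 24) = r + 3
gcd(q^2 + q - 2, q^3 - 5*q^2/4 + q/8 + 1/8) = q - 1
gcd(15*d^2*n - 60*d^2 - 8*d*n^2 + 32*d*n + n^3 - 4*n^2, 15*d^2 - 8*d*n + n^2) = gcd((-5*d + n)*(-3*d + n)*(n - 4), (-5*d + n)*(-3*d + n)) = 15*d^2 - 8*d*n + n^2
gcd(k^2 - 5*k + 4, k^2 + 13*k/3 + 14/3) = 1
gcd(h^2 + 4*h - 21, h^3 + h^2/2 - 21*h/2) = h - 3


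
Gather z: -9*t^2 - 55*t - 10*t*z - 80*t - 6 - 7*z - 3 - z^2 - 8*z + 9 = -9*t^2 - 135*t - z^2 + z*(-10*t - 15)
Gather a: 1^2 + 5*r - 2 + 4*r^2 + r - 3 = 4*r^2 + 6*r - 4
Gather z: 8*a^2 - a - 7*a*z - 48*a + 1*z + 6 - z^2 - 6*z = 8*a^2 - 49*a - z^2 + z*(-7*a - 5) + 6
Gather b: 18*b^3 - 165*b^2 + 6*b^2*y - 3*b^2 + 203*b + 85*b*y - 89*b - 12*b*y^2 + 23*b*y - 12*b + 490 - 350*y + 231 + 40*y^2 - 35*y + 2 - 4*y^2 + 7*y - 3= 18*b^3 + b^2*(6*y - 168) + b*(-12*y^2 + 108*y + 102) + 36*y^2 - 378*y + 720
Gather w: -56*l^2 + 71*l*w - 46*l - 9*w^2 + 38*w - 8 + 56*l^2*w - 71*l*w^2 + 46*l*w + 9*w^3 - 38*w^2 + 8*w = -56*l^2 - 46*l + 9*w^3 + w^2*(-71*l - 47) + w*(56*l^2 + 117*l + 46) - 8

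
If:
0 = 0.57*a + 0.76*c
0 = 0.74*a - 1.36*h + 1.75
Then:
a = 1.83783783783784*h - 2.36486486486486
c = 1.77364864864865 - 1.37837837837838*h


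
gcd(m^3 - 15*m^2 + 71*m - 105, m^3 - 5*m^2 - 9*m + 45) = m^2 - 8*m + 15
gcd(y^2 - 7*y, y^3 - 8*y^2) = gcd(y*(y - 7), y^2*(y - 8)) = y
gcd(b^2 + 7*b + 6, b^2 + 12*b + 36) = b + 6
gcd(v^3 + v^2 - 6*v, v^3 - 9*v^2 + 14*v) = v^2 - 2*v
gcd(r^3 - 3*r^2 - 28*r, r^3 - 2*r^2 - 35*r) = r^2 - 7*r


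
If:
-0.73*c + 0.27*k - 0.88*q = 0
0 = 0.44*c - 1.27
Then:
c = 2.89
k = 3.25925925925926*q + 7.80387205387205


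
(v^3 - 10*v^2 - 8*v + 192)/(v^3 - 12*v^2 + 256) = (v - 6)/(v - 8)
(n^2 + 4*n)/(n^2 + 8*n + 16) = n/(n + 4)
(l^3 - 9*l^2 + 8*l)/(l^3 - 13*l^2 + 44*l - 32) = l/(l - 4)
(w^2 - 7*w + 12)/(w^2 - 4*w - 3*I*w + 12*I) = (w - 3)/(w - 3*I)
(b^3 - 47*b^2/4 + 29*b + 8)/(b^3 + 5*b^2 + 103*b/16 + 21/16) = 4*(b^2 - 12*b + 32)/(4*b^2 + 19*b + 21)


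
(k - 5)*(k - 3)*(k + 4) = k^3 - 4*k^2 - 17*k + 60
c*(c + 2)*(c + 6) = c^3 + 8*c^2 + 12*c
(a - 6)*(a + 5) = a^2 - a - 30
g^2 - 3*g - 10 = (g - 5)*(g + 2)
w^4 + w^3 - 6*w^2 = w^2*(w - 2)*(w + 3)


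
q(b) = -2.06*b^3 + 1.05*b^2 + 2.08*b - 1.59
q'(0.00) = 2.08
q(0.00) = -1.59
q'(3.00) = -47.24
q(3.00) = -41.52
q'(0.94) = -1.41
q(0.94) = -0.42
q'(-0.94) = -5.35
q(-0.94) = -0.91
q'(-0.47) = -0.27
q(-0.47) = -2.12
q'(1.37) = -6.64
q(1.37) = -2.07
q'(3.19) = -54.11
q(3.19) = -51.14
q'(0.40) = 1.93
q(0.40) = -0.72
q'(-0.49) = -0.43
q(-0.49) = -2.11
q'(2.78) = -39.84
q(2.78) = -31.95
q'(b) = -6.18*b^2 + 2.1*b + 2.08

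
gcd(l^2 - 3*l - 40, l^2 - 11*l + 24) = l - 8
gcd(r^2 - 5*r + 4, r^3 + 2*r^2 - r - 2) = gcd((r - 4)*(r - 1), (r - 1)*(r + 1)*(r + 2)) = r - 1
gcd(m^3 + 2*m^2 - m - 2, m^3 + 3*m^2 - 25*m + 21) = m - 1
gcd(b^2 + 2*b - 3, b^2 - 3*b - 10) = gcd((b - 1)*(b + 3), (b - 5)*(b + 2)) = 1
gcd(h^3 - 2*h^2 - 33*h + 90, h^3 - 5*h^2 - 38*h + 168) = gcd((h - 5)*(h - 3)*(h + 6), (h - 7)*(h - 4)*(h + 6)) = h + 6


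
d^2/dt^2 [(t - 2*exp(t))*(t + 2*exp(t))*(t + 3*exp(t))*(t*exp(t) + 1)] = t^4*exp(t) + 12*t^3*exp(2*t) + 8*t^3*exp(t) - 36*t^2*exp(3*t) + 36*t^2*exp(2*t) + 15*t^2*exp(t) - 192*t*exp(4*t) - 48*t*exp(3*t) + 2*t*exp(2*t) + 12*t*exp(t) + 6*t - 96*exp(4*t) - 116*exp(3*t) - 16*exp(2*t) + 6*exp(t)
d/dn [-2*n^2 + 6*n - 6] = 6 - 4*n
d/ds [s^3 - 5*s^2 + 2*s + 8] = 3*s^2 - 10*s + 2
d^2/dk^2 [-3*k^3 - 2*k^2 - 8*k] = -18*k - 4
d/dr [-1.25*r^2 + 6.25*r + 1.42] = 6.25 - 2.5*r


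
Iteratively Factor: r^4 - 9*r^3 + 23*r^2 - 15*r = (r - 3)*(r^3 - 6*r^2 + 5*r) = (r - 3)*(r - 1)*(r^2 - 5*r) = r*(r - 3)*(r - 1)*(r - 5)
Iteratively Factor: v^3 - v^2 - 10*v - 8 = (v - 4)*(v^2 + 3*v + 2) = (v - 4)*(v + 2)*(v + 1)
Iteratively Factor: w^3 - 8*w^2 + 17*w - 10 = (w - 5)*(w^2 - 3*w + 2) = (w - 5)*(w - 2)*(w - 1)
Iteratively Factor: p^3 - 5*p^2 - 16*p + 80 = (p - 4)*(p^2 - p - 20) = (p - 5)*(p - 4)*(p + 4)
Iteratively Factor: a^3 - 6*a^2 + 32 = (a - 4)*(a^2 - 2*a - 8) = (a - 4)*(a + 2)*(a - 4)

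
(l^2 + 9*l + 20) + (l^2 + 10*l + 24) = 2*l^2 + 19*l + 44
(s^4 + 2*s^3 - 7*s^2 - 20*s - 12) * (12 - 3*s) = -3*s^5 + 6*s^4 + 45*s^3 - 24*s^2 - 204*s - 144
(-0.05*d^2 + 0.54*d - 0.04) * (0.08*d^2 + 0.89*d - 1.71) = -0.004*d^4 - 0.0013*d^3 + 0.5629*d^2 - 0.959*d + 0.0684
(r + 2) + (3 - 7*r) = 5 - 6*r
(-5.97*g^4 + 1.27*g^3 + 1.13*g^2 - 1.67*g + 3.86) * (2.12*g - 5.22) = -12.6564*g^5 + 33.8558*g^4 - 4.2338*g^3 - 9.439*g^2 + 16.9006*g - 20.1492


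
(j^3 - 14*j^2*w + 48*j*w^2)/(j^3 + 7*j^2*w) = (j^2 - 14*j*w + 48*w^2)/(j*(j + 7*w))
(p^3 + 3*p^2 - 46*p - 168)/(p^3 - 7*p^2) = 1 + 10/p + 24/p^2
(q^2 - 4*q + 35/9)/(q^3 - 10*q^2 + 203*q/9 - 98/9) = (3*q - 5)/(3*q^2 - 23*q + 14)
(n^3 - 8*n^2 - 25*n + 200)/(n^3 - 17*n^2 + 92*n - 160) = (n + 5)/(n - 4)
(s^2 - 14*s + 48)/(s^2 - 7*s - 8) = (s - 6)/(s + 1)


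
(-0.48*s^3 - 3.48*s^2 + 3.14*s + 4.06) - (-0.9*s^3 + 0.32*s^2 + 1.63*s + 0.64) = 0.42*s^3 - 3.8*s^2 + 1.51*s + 3.42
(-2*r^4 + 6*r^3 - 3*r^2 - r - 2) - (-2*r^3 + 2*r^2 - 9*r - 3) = -2*r^4 + 8*r^3 - 5*r^2 + 8*r + 1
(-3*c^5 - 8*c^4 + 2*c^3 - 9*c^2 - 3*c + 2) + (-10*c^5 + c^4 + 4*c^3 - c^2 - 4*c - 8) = -13*c^5 - 7*c^4 + 6*c^3 - 10*c^2 - 7*c - 6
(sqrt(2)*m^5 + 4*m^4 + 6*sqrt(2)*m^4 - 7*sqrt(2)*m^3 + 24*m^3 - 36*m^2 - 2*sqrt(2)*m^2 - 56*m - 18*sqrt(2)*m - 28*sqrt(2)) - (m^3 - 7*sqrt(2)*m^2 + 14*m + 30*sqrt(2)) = sqrt(2)*m^5 + 4*m^4 + 6*sqrt(2)*m^4 - 7*sqrt(2)*m^3 + 23*m^3 - 36*m^2 + 5*sqrt(2)*m^2 - 70*m - 18*sqrt(2)*m - 58*sqrt(2)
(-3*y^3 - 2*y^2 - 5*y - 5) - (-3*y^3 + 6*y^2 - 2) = -8*y^2 - 5*y - 3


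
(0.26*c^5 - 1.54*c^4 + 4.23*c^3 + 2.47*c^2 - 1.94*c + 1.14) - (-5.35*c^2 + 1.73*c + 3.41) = 0.26*c^5 - 1.54*c^4 + 4.23*c^3 + 7.82*c^2 - 3.67*c - 2.27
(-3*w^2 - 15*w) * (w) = -3*w^3 - 15*w^2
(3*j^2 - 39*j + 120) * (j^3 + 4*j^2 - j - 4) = 3*j^5 - 27*j^4 - 39*j^3 + 507*j^2 + 36*j - 480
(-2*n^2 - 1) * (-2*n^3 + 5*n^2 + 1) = 4*n^5 - 10*n^4 + 2*n^3 - 7*n^2 - 1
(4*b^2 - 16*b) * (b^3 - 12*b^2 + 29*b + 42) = 4*b^5 - 64*b^4 + 308*b^3 - 296*b^2 - 672*b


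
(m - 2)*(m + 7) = m^2 + 5*m - 14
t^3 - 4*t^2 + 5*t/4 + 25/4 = (t - 5/2)^2*(t + 1)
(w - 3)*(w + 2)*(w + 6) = w^3 + 5*w^2 - 12*w - 36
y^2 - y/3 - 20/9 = (y - 5/3)*(y + 4/3)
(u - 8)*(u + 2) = u^2 - 6*u - 16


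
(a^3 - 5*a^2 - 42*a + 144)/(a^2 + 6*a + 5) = (a^3 - 5*a^2 - 42*a + 144)/(a^2 + 6*a + 5)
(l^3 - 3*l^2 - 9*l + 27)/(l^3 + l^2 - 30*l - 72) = (l^2 - 6*l + 9)/(l^2 - 2*l - 24)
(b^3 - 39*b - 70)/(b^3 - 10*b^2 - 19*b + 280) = (b + 2)/(b - 8)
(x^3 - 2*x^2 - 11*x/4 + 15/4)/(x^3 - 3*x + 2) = (x^2 - x - 15/4)/(x^2 + x - 2)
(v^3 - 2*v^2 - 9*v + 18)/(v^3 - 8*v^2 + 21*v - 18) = (v + 3)/(v - 3)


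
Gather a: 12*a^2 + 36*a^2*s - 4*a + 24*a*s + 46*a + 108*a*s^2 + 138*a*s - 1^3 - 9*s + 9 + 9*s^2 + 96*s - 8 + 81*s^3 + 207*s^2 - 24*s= a^2*(36*s + 12) + a*(108*s^2 + 162*s + 42) + 81*s^3 + 216*s^2 + 63*s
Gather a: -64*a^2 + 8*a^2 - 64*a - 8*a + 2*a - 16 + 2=-56*a^2 - 70*a - 14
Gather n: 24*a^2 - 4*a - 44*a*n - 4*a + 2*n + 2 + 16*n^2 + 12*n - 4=24*a^2 - 8*a + 16*n^2 + n*(14 - 44*a) - 2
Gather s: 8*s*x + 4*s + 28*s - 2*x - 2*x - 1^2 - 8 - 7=s*(8*x + 32) - 4*x - 16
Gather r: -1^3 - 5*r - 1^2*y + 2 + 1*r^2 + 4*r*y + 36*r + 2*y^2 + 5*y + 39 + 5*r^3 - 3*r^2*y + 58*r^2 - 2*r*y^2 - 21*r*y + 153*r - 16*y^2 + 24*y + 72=5*r^3 + r^2*(59 - 3*y) + r*(-2*y^2 - 17*y + 184) - 14*y^2 + 28*y + 112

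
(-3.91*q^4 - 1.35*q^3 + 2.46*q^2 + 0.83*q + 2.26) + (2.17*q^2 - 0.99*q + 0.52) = -3.91*q^4 - 1.35*q^3 + 4.63*q^2 - 0.16*q + 2.78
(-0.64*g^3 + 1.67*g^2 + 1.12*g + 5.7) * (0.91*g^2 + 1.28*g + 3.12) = -0.5824*g^5 + 0.7005*g^4 + 1.16*g^3 + 11.831*g^2 + 10.7904*g + 17.784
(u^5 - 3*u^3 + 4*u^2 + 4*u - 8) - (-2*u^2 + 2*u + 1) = u^5 - 3*u^3 + 6*u^2 + 2*u - 9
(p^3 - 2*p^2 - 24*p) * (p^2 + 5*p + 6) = p^5 + 3*p^4 - 28*p^3 - 132*p^2 - 144*p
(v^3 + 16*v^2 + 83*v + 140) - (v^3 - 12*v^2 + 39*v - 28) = 28*v^2 + 44*v + 168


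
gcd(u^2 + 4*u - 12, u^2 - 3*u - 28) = 1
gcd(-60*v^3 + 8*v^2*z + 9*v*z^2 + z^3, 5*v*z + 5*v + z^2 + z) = 5*v + z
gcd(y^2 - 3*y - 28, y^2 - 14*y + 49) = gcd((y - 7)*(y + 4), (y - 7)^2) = y - 7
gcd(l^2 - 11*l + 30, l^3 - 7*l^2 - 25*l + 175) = l - 5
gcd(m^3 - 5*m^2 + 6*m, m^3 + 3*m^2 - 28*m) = m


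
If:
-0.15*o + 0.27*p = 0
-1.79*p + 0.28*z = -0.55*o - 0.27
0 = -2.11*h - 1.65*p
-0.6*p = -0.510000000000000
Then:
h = -0.66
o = 1.53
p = 0.85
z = 1.46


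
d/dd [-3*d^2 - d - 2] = -6*d - 1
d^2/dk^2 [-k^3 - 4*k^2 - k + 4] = -6*k - 8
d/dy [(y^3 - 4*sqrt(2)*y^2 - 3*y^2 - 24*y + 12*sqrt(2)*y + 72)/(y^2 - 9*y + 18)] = (y^2 - 12*y + 24 + 24*sqrt(2))/(y^2 - 12*y + 36)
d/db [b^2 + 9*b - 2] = 2*b + 9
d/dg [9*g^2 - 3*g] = 18*g - 3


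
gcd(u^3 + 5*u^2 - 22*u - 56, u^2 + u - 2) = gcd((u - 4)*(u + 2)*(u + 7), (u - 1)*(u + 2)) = u + 2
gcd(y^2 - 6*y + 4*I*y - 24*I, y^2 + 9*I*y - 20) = y + 4*I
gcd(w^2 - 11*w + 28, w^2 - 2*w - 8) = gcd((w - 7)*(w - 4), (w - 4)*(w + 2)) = w - 4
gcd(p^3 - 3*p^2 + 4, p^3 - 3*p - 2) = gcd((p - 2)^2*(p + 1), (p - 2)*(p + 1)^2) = p^2 - p - 2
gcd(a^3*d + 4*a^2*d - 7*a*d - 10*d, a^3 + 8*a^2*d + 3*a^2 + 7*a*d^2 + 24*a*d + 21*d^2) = 1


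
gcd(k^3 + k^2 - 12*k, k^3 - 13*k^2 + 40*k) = k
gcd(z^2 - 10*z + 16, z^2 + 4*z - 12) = z - 2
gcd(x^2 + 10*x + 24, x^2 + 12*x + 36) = x + 6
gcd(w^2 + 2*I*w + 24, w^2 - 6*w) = 1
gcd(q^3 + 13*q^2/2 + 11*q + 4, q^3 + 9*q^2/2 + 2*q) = q^2 + 9*q/2 + 2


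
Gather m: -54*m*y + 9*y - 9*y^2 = -54*m*y - 9*y^2 + 9*y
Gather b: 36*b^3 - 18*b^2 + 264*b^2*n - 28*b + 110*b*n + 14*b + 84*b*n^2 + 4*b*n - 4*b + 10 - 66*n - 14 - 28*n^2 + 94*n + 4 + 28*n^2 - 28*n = 36*b^3 + b^2*(264*n - 18) + b*(84*n^2 + 114*n - 18)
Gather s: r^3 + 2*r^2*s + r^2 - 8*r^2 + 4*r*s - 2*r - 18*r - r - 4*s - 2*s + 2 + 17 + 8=r^3 - 7*r^2 - 21*r + s*(2*r^2 + 4*r - 6) + 27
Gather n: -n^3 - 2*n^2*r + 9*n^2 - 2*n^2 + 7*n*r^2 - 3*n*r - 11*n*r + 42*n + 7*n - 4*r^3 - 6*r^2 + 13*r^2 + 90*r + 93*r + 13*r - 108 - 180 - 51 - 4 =-n^3 + n^2*(7 - 2*r) + n*(7*r^2 - 14*r + 49) - 4*r^3 + 7*r^2 + 196*r - 343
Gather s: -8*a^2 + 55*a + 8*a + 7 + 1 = -8*a^2 + 63*a + 8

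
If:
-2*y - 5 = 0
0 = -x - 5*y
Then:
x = 25/2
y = -5/2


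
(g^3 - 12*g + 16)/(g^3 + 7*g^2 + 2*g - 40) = (g - 2)/(g + 5)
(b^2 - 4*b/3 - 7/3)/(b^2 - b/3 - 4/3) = (3*b - 7)/(3*b - 4)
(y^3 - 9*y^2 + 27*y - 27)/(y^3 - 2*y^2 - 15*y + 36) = (y - 3)/(y + 4)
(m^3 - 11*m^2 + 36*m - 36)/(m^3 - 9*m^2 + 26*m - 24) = (m - 6)/(m - 4)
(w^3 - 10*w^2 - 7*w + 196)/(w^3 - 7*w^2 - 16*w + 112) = (w - 7)/(w - 4)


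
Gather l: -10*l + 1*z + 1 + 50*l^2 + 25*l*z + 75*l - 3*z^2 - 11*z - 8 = 50*l^2 + l*(25*z + 65) - 3*z^2 - 10*z - 7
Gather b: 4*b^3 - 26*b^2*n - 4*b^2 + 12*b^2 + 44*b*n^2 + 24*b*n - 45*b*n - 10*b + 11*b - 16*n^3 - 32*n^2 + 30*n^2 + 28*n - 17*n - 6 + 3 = 4*b^3 + b^2*(8 - 26*n) + b*(44*n^2 - 21*n + 1) - 16*n^3 - 2*n^2 + 11*n - 3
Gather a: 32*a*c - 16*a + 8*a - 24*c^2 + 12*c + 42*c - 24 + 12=a*(32*c - 8) - 24*c^2 + 54*c - 12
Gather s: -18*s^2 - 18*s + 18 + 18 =-18*s^2 - 18*s + 36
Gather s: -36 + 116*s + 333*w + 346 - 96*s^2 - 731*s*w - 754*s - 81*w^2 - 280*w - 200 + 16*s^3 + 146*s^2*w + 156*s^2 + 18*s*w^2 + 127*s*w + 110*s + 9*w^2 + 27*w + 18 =16*s^3 + s^2*(146*w + 60) + s*(18*w^2 - 604*w - 528) - 72*w^2 + 80*w + 128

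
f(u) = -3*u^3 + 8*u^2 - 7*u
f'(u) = -9*u^2 + 16*u - 7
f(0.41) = -1.73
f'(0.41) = -1.95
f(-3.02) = 176.73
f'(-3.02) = -137.40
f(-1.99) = 69.25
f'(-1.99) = -74.48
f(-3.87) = 320.79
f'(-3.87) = -203.71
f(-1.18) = 24.33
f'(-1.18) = -38.41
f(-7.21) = 1590.76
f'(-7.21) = -590.22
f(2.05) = -6.58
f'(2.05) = -12.02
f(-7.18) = 1573.12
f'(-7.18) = -585.85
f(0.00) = 0.00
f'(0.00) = -7.00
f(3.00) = -30.00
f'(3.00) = -40.00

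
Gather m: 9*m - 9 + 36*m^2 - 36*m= 36*m^2 - 27*m - 9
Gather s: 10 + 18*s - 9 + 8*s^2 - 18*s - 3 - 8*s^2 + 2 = 0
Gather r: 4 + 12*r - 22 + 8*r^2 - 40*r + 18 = 8*r^2 - 28*r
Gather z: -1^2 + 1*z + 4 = z + 3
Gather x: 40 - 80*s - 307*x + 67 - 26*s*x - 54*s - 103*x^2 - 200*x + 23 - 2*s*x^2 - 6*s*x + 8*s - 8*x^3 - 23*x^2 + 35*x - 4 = -126*s - 8*x^3 + x^2*(-2*s - 126) + x*(-32*s - 472) + 126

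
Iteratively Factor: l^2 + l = (l + 1)*(l)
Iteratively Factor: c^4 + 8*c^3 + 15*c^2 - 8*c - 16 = (c + 1)*(c^3 + 7*c^2 + 8*c - 16) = (c - 1)*(c + 1)*(c^2 + 8*c + 16) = (c - 1)*(c + 1)*(c + 4)*(c + 4)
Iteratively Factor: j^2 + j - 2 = (j + 2)*(j - 1)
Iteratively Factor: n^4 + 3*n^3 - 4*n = (n + 2)*(n^3 + n^2 - 2*n) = n*(n + 2)*(n^2 + n - 2) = n*(n - 1)*(n + 2)*(n + 2)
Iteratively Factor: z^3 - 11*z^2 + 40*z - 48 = (z - 4)*(z^2 - 7*z + 12) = (z - 4)^2*(z - 3)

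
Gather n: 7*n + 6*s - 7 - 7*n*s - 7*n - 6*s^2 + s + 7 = -7*n*s - 6*s^2 + 7*s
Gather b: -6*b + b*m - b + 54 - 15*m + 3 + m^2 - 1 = b*(m - 7) + m^2 - 15*m + 56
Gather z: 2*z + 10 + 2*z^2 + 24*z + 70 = 2*z^2 + 26*z + 80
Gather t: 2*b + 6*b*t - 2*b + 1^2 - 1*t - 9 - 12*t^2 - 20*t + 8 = -12*t^2 + t*(6*b - 21)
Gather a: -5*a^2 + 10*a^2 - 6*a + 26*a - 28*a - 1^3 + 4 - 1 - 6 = 5*a^2 - 8*a - 4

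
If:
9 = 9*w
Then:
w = 1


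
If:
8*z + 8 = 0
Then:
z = -1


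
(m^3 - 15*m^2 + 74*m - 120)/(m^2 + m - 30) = (m^2 - 10*m + 24)/(m + 6)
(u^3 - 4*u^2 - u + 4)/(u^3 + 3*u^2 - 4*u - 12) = (u^3 - 4*u^2 - u + 4)/(u^3 + 3*u^2 - 4*u - 12)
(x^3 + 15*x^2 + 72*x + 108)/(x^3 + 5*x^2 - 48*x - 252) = (x + 3)/(x - 7)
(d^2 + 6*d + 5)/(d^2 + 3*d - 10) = (d + 1)/(d - 2)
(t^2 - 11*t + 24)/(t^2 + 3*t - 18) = (t - 8)/(t + 6)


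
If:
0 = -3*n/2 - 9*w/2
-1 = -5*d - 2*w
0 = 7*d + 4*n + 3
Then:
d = 3/37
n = -33/37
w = 11/37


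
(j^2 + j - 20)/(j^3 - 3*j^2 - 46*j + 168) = (j + 5)/(j^2 + j - 42)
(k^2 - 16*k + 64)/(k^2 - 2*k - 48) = (k - 8)/(k + 6)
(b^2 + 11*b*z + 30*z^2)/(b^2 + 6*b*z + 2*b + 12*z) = (b + 5*z)/(b + 2)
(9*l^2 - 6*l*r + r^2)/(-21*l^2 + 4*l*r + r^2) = (-3*l + r)/(7*l + r)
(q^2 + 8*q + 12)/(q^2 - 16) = (q^2 + 8*q + 12)/(q^2 - 16)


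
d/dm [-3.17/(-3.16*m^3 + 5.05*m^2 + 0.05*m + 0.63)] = (-30.0516*m^2 + 32.017*m + 0.1585)/(-3.16*m^3 + 5.05*m^2 + 0.05*m + 0.63)^2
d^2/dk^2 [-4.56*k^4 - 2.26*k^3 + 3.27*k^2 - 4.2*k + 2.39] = -54.72*k^2 - 13.56*k + 6.54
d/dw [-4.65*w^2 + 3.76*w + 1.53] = 3.76 - 9.3*w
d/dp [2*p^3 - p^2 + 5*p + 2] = 6*p^2 - 2*p + 5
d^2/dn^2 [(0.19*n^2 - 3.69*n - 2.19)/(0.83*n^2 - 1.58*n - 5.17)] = (2.22044604925031e-16*n^4 - 4.58575*n^3 - 4.16029199999999*n^2 - 77.773158*n + 40.712)/(0.571787*n^6 - 3.265386*n^5 - 4.468803*n^4 + 36.735316*n^3 + 27.835797*n^2 - 126.694986*n - 138.188413)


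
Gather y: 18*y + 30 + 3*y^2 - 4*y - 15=3*y^2 + 14*y + 15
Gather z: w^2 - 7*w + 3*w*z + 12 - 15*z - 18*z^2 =w^2 - 7*w - 18*z^2 + z*(3*w - 15) + 12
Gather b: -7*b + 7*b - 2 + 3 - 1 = 0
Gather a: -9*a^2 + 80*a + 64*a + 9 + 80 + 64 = -9*a^2 + 144*a + 153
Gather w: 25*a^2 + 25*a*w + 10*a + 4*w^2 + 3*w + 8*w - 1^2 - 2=25*a^2 + 10*a + 4*w^2 + w*(25*a + 11) - 3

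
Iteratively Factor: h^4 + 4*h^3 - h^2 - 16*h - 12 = (h + 3)*(h^3 + h^2 - 4*h - 4) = (h - 2)*(h + 3)*(h^2 + 3*h + 2) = (h - 2)*(h + 2)*(h + 3)*(h + 1)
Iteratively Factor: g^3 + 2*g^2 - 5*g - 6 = (g + 1)*(g^2 + g - 6) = (g - 2)*(g + 1)*(g + 3)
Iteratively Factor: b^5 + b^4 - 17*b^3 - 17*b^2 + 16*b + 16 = (b + 1)*(b^4 - 17*b^2 + 16) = (b - 4)*(b + 1)*(b^3 + 4*b^2 - b - 4) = (b - 4)*(b - 1)*(b + 1)*(b^2 + 5*b + 4) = (b - 4)*(b - 1)*(b + 1)^2*(b + 4)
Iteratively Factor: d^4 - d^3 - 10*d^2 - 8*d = (d)*(d^3 - d^2 - 10*d - 8) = d*(d - 4)*(d^2 + 3*d + 2) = d*(d - 4)*(d + 2)*(d + 1)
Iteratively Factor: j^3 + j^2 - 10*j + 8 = (j - 2)*(j^2 + 3*j - 4) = (j - 2)*(j - 1)*(j + 4)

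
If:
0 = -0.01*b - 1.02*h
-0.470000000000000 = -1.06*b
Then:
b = 0.44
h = -0.00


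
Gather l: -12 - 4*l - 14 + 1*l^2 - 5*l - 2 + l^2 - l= 2*l^2 - 10*l - 28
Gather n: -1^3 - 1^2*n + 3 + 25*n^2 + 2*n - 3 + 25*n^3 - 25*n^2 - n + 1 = 25*n^3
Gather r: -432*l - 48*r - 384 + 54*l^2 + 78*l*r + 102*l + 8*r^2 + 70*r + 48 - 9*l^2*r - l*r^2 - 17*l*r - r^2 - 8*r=54*l^2 - 330*l + r^2*(7 - l) + r*(-9*l^2 + 61*l + 14) - 336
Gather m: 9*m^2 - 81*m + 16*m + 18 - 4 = 9*m^2 - 65*m + 14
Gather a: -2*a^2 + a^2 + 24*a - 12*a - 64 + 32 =-a^2 + 12*a - 32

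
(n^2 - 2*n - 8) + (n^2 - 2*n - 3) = 2*n^2 - 4*n - 11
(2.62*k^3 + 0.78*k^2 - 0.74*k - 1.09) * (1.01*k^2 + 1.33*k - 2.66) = 2.6462*k^5 + 4.2724*k^4 - 6.6792*k^3 - 4.1599*k^2 + 0.5187*k + 2.8994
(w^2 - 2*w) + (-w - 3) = w^2 - 3*w - 3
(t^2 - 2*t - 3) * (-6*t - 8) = -6*t^3 + 4*t^2 + 34*t + 24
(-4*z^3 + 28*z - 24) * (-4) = 16*z^3 - 112*z + 96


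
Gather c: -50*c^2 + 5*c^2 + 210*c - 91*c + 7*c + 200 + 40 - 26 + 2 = -45*c^2 + 126*c + 216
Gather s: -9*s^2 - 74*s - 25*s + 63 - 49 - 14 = -9*s^2 - 99*s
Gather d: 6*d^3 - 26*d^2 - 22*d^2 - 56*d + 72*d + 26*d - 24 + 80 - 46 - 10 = 6*d^3 - 48*d^2 + 42*d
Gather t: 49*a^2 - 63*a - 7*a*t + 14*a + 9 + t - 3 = 49*a^2 - 49*a + t*(1 - 7*a) + 6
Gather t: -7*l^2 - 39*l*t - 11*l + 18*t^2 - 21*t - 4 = -7*l^2 - 11*l + 18*t^2 + t*(-39*l - 21) - 4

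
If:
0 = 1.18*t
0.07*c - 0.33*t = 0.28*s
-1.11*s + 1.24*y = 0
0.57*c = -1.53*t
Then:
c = 0.00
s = 0.00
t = 0.00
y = 0.00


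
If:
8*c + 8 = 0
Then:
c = -1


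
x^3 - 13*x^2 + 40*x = x*(x - 8)*(x - 5)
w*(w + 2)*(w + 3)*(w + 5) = w^4 + 10*w^3 + 31*w^2 + 30*w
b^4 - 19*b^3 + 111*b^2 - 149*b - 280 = (b - 8)*(b - 7)*(b - 5)*(b + 1)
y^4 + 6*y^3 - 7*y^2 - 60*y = y*(y - 3)*(y + 4)*(y + 5)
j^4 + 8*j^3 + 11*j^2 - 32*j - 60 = (j - 2)*(j + 2)*(j + 3)*(j + 5)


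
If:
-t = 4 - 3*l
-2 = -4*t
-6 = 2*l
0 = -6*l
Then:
No Solution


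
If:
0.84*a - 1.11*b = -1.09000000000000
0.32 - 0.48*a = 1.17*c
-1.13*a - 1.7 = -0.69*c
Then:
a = -1.07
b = 0.17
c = 0.71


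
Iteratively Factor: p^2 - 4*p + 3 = (p - 1)*(p - 3)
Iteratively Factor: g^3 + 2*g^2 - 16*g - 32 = (g - 4)*(g^2 + 6*g + 8) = (g - 4)*(g + 2)*(g + 4)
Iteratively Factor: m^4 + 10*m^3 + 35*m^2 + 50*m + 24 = (m + 3)*(m^3 + 7*m^2 + 14*m + 8) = (m + 1)*(m + 3)*(m^2 + 6*m + 8) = (m + 1)*(m + 3)*(m + 4)*(m + 2)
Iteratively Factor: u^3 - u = (u)*(u^2 - 1) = u*(u + 1)*(u - 1)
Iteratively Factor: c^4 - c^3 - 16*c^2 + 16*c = (c - 4)*(c^3 + 3*c^2 - 4*c) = c*(c - 4)*(c^2 + 3*c - 4) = c*(c - 4)*(c + 4)*(c - 1)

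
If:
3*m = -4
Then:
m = -4/3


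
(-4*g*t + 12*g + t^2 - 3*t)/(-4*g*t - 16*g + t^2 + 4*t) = (t - 3)/(t + 4)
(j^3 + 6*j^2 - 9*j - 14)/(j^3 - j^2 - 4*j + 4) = (j^2 + 8*j + 7)/(j^2 + j - 2)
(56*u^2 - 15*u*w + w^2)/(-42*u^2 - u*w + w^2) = (-8*u + w)/(6*u + w)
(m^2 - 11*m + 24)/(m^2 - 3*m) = (m - 8)/m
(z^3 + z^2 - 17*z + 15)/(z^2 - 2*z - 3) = (z^2 + 4*z - 5)/(z + 1)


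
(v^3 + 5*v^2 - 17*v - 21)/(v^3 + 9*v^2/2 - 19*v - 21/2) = 2*(v + 1)/(2*v + 1)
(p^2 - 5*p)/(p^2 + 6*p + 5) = p*(p - 5)/(p^2 + 6*p + 5)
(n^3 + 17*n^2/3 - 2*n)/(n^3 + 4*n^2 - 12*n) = (n - 1/3)/(n - 2)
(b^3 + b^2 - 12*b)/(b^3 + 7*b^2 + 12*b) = (b - 3)/(b + 3)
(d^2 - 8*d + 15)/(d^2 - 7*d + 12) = (d - 5)/(d - 4)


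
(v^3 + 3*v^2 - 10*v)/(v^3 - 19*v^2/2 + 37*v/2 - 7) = 2*v*(v + 5)/(2*v^2 - 15*v + 7)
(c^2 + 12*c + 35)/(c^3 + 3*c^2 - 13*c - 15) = (c + 7)/(c^2 - 2*c - 3)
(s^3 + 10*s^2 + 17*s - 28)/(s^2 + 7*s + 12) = (s^2 + 6*s - 7)/(s + 3)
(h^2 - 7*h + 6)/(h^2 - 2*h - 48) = (-h^2 + 7*h - 6)/(-h^2 + 2*h + 48)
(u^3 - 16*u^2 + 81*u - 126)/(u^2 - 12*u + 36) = (u^2 - 10*u + 21)/(u - 6)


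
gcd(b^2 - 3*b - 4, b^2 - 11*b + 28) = b - 4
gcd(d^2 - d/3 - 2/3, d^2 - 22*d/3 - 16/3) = d + 2/3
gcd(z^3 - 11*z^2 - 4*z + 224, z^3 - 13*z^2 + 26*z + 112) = z^2 - 15*z + 56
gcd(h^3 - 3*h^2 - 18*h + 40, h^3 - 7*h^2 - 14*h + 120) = h^2 - h - 20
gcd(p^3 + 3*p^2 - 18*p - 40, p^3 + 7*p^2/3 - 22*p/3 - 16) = p + 2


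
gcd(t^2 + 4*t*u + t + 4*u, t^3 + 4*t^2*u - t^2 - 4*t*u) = t + 4*u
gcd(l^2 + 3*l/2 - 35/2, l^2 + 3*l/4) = 1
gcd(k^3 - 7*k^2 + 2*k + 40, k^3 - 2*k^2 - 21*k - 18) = 1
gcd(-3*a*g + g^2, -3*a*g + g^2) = 3*a*g - g^2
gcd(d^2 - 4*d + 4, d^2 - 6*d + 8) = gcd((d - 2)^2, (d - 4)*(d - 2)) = d - 2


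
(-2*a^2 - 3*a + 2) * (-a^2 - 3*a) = 2*a^4 + 9*a^3 + 7*a^2 - 6*a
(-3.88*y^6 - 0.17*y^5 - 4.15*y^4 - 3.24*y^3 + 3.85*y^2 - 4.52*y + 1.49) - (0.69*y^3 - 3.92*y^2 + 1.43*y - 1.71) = -3.88*y^6 - 0.17*y^5 - 4.15*y^4 - 3.93*y^3 + 7.77*y^2 - 5.95*y + 3.2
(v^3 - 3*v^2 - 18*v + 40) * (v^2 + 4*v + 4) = v^5 + v^4 - 26*v^3 - 44*v^2 + 88*v + 160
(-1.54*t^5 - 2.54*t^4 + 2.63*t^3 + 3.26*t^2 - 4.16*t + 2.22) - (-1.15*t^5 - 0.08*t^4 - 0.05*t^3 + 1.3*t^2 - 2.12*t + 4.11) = -0.39*t^5 - 2.46*t^4 + 2.68*t^3 + 1.96*t^2 - 2.04*t - 1.89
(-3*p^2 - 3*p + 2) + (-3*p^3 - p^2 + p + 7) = -3*p^3 - 4*p^2 - 2*p + 9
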